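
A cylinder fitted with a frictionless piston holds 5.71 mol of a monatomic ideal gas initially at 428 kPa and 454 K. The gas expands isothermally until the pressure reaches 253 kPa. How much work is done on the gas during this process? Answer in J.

V₁ = nRT₁/P₁ = 5.71×8.314×454/428 = 50.4 L.
Isothermal: T stays 454 K; PV = const ⇒ V₂ = 85.2 L, P₂ = 253 kPa.
W = nRT ln(V₂/V₁) = 5.71×8.314×454×ln(1.69) = 11300 J.
Work done on the gas = −W_by = -11300 J.

-11300 J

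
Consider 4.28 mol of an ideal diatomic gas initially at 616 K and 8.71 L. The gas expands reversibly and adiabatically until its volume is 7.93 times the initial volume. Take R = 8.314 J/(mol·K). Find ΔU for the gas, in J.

P₁ = nRT₁/V₁ = 4.28×8.314×616/8.71 = 2520 kPa.
Adiabatic: TV^(γ−1) = const ⇒ T₂ = 616×(0.126)^0.400 = 269 K; PV^γ = const ⇒ P₂ = 139 kPa.
For an ideal gas ΔU = nCvΔT with Cv = (5/2)R = 20.8 J/(mol·K).
ΔU = 4.28×20.8×(269−616) = -30900 J.

-30900 J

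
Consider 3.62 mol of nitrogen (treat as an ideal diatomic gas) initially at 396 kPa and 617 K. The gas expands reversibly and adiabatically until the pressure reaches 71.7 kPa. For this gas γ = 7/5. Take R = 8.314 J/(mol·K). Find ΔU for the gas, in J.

-17900 J

V₁ = nRT₁/P₁ = 3.62×8.314×617/396 = 46.9 L.
Adiabatic: T₂/T₁ = (P₂/P₁)^((γ−1)/γ) ⇒ T₂ = 617×(0.181)^0.286 = 379 K; V₂ = 159 L.
For an ideal gas ΔU = nCvΔT with Cv = (5/2)R = 20.8 J/(mol·K).
ΔU = 3.62×20.8×(379−617) = -17900 J.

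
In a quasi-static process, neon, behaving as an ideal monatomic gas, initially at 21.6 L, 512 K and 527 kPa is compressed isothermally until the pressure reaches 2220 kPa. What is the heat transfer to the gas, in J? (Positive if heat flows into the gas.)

n = P₁V₁/(RT₁) = 527×21.6/(8.314×512) = 2.67 mol.
Isothermal: T stays 512 K; PV = const ⇒ V₂ = 5.13 L, P₂ = 2220 kPa.
ΔU = 0 (ideal gas, T constant).
W = nRT ln(V₂/V₁) = 2.67×8.314×512×ln(0.237) = -16400 J.
Q = ΔU + W = -16400 J.

-16400 J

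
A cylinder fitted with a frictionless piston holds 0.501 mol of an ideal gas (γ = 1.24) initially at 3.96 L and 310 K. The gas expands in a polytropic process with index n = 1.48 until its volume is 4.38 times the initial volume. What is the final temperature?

P₁ = nRT₁/V₁ = 0.501×8.314×310/3.96 = 326 kPa.
Polytropic n=1.48: T₂ = T₁(V₁/V₂)^(n−1) = 310×(0.228)^0.48 = 153 K; P₂ = P₁(V₁/V₂)^n = 36.6 kPa.

153 K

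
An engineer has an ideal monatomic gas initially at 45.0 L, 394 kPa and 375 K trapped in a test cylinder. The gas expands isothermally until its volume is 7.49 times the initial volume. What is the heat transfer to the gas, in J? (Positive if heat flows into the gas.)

35700 J

n = P₁V₁/(RT₁) = 394×45.0/(8.314×375) = 5.69 mol.
Isothermal: T stays 375 K; PV = const ⇒ V₂ = 337 L, P₂ = 52.6 kPa.
ΔU = 0 (ideal gas, T constant).
W = nRT ln(V₂/V₁) = 5.69×8.314×375×ln(7.49) = 35700 J.
Q = ΔU + W = 35700 J.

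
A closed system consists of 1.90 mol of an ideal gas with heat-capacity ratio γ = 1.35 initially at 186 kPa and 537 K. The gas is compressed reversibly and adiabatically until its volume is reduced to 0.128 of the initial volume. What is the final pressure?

2980 kPa

V₁ = nRT₁/P₁ = 1.90×8.314×537/186 = 45.6 L.
Adiabatic: TV^(γ−1) = const ⇒ T₂ = 537×(7.81)^0.350 = 1100 K; PV^γ = const ⇒ P₂ = 2980 kPa.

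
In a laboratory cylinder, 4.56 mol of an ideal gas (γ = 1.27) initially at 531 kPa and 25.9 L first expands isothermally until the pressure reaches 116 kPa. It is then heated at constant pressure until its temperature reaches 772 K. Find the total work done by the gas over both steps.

36400 J

T₁ = P₁V₁/(nR) = 531×25.9/(4.56×8.314) = 363 K.
Step 1 — Isothermal: T stays 363 K; PV = const ⇒ V₂ = 119 L, P₂ = 116 kPa.
ΔU = 0 (ideal gas, T constant).
W = nRT ln(V₂/V₁) = 4.56×8.314×363×ln(4.58) = 20900 J.
Q = ΔU + W = 20900 J.
State after step 1: P = 116 kPa, V = 119 L, T = 363 K.
Step 2 — Isobaric: P stays 116 kPa; V/T = const ⇒ T₂ = 772 K, V₂ = 252 L.
W = PΔV = 116×(252−119) kPa·L = 15500 J.
ΔU = nCvΔT = 4.56×30.8×(772−363) = 57500 J.
Q = ΔU + W = nCpΔT = 73000 J.
Net over both steps: W = 36400 J, Q = 93900 J, ΔU = 57500 J.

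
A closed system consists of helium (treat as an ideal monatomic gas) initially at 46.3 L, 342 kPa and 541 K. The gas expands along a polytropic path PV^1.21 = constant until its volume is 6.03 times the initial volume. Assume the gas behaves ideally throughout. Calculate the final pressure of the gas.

38.9 kPa

Polytropic n=1.21: T₂ = T₁(V₁/V₂)^(n−1) = 541×(0.166)^0.21 = 371 K; P₂ = P₁(V₁/V₂)^n = 38.9 kPa.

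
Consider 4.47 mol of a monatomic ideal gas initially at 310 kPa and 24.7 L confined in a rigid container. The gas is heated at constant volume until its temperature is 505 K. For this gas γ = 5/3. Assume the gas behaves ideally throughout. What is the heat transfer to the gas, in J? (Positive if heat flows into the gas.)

16700 J

T₁ = P₁V₁/(nR) = 310×24.7/(4.47×8.314) = 206 K.
Isochoric: V stays 24.7 L; P/T = const ⇒ T₂ = 505 K, P₂ = 760 kPa.
W = 0 (no volume change).
ΔU = nCvΔT = 4.47×12.5×(505−206) = 16700 J.
Q = ΔU = 16700 J.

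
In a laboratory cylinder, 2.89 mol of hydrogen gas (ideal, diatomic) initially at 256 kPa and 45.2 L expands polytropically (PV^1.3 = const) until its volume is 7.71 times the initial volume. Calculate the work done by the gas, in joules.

17700 J

T₁ = P₁V₁/(nR) = 256×45.2/(2.89×8.314) = 482 K.
Polytropic n=1.3: T₂ = T₁(V₁/V₂)^(n−1) = 482×(0.130)^0.30 = 261 K; P₂ = P₁(V₁/V₂)^n = 18.0 kPa.
W = (P₁V₁−P₂V₂)/(n−1) = (256×45.2−18.0×348)/0.30 = 17700 J.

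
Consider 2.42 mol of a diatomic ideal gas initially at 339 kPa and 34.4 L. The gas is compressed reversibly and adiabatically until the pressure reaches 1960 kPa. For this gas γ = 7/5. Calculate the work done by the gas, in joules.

-19000 J

T₁ = P₁V₁/(nR) = 339×34.4/(2.42×8.314) = 580 K.
Adiabatic: T₂/T₁ = (P₂/P₁)^((γ−1)/γ) ⇒ T₂ = 580×(5.78)^0.286 = 957 K; V₂ = 9.82 L.
ΔU = nCvΔT = 2.42×20.8×(957−580) = 19000 J.
Q = 0 for an adiabatic process, so W = −ΔU = -19000 J.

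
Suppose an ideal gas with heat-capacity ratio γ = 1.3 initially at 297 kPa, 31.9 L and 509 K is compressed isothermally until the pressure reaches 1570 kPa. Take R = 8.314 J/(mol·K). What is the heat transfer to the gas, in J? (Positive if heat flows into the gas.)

n = P₁V₁/(RT₁) = 297×31.9/(8.314×509) = 2.24 mol.
Isothermal: T stays 509 K; PV = const ⇒ V₂ = 6.03 L, P₂ = 1570 kPa.
ΔU = 0 (ideal gas, T constant).
W = nRT ln(V₂/V₁) = 2.24×8.314×509×ln(0.189) = -15800 J.
Q = ΔU + W = -15800 J.

-15800 J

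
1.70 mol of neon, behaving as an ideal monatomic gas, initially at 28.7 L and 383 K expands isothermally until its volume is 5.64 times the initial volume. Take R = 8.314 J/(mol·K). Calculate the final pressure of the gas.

33.4 kPa

P₁ = nRT₁/V₁ = 1.70×8.314×383/28.7 = 189 kPa.
Isothermal: T stays 383 K; PV = const ⇒ V₂ = 162 L, P₂ = 33.4 kPa.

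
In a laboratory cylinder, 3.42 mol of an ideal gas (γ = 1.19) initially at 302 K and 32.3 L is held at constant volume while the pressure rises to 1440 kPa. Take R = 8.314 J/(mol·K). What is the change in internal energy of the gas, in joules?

P₁ = nRT₁/V₁ = 3.42×8.314×302/32.3 = 266 kPa.
Isochoric: V stays 32.3 L; P/T = const ⇒ T₂ = 1640 K, P₂ = 1440 kPa.
For an ideal gas ΔU = nCvΔT with Cv = R/(γ−1) = 43.8 J/(mol·K).
ΔU = 3.42×43.8×(1640−302) = 200000 J.

200000 J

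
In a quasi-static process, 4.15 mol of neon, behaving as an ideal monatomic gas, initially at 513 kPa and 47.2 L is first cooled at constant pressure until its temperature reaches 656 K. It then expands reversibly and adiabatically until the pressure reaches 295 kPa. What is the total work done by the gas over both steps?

T₁ = P₁V₁/(nR) = 513×47.2/(4.15×8.314) = 702 K.
Step 1 — Isobaric: P stays 513 kPa; V/T = const ⇒ T₂ = 656 K, V₂ = 44.1 L.
W = PΔV = 513×(44.1−47.2) kPa·L = -1580 J.
ΔU = nCvΔT = 4.15×12.5×(656−702) = -2370 J.
Q = ΔU + W = nCpΔT = -3950 J.
State after step 1: P = 513 kPa, V = 44.1 L, T = 656 K.
Step 2 — Adiabatic: T₂/T₁ = (P₂/P₁)^((γ−1)/γ) ⇒ T₂ = 656×(0.575)^0.400 = 526 K; V₂ = 61.5 L.
ΔU = nCvΔT = 4.15×12.5×(526−656) = -6740 J.
Q = 0 for an adiabatic process, so W = −ΔU = 6740 J.
Net over both steps: W = 5160 J, Q = -3950 J, ΔU = -9110 J.

5160 J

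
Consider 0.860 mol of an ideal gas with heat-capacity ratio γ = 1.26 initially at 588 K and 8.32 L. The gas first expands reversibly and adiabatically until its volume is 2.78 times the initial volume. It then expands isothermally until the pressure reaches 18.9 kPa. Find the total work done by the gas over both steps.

P₁ = nRT₁/V₁ = 0.860×8.314×588/8.32 = 505 kPa.
Step 1 — Adiabatic: TV^(γ−1) = const ⇒ T₂ = 588×(0.360)^0.260 = 451 K; PV^γ = const ⇒ P₂ = 139 kPa.
ΔU = nCvΔT = 0.860×32.0×(451−588) = -3770 J.
Q = 0 for an adiabatic process, so W = −ΔU = 3770 J.
State after step 1: P = 139 kPa, V = 23.1 L, T = 451 K.
Step 2 — Isothermal: T stays 451 K; PV = const ⇒ V₂ = 171 L, P₂ = 18.9 kPa.
ΔU = 0 (ideal gas, T constant).
W = nRT ln(V₂/V₁) = 0.860×8.314×451×ln(7.37) = 6440 J.
Q = ΔU + W = 6440 J.
Net over both steps: W = 10200 J, Q = 6440 J, ΔU = -3770 J.

10200 J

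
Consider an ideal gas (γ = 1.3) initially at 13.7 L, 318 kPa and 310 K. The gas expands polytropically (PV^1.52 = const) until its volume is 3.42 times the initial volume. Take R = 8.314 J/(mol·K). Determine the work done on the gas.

-3960 J

n = P₁V₁/(RT₁) = 318×13.7/(8.314×310) = 1.69 mol.
Polytropic n=1.52: T₂ = T₁(V₁/V₂)^(n−1) = 310×(0.292)^0.52 = 164 K; P₂ = P₁(V₁/V₂)^n = 49.1 kPa.
W = (P₁V₁−P₂V₂)/(n−1) = (318×13.7−49.1×46.9)/0.52 = 3960 J.
Work done on the gas = −W_by = -3960 J.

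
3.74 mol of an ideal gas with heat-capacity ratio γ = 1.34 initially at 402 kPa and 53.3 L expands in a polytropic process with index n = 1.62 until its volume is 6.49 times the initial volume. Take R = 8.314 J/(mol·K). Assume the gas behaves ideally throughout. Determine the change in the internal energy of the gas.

T₁ = P₁V₁/(nR) = 402×53.3/(3.74×8.314) = 689 K.
Polytropic n=1.62: T₂ = T₁(V₁/V₂)^(n−1) = 689×(0.154)^0.62 = 216 K; P₂ = P₁(V₁/V₂)^n = 19.4 kPa.
For an ideal gas ΔU = nCvΔT with Cv = R/(γ−1) = 24.5 J/(mol·K).
ΔU = 3.74×24.5×(216−689) = -43300 J.

-43300 J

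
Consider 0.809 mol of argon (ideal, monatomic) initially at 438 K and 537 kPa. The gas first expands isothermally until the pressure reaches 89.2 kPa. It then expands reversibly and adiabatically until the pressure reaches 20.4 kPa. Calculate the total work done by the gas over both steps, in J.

7260 J

V₁ = nRT₁/P₁ = 0.809×8.314×438/537 = 5.49 L.
Step 1 — Isothermal: T stays 438 K; PV = const ⇒ V₂ = 33.0 L, P₂ = 89.2 kPa.
ΔU = 0 (ideal gas, T constant).
W = nRT ln(V₂/V₁) = 0.809×8.314×438×ln(6.02) = 5290 J.
Q = ΔU + W = 5290 J.
State after step 1: P = 89.2 kPa, V = 33.0 L, T = 438 K.
Step 2 — Adiabatic: T₂/T₁ = (P₂/P₁)^((γ−1)/γ) ⇒ T₂ = 438×(0.229)^0.400 = 243 K; V₂ = 80.0 L.
ΔU = nCvΔT = 0.809×12.5×(243−438) = -1970 J.
Q = 0 for an adiabatic process, so W = −ΔU = 1970 J.
Net over both steps: W = 7260 J, Q = 5290 J, ΔU = -1970 J.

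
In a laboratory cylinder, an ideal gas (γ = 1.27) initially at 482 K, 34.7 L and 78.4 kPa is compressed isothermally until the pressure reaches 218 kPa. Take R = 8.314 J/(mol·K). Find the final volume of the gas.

Isothermal: T stays 482 K; PV = const ⇒ V₂ = 12.5 L, P₂ = 218 kPa.

12.5 L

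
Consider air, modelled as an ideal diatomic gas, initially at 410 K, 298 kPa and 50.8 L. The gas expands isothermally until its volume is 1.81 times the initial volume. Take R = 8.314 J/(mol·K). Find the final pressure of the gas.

165 kPa

Isothermal: T stays 410 K; PV = const ⇒ V₂ = 91.9 L, P₂ = 165 kPa.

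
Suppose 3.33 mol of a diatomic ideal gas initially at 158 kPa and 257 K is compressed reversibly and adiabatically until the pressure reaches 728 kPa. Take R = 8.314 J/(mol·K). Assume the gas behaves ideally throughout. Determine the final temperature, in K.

V₁ = nRT₁/P₁ = 3.33×8.314×257/158 = 45.0 L.
Adiabatic: T₂/T₁ = (P₂/P₁)^((γ−1)/γ) ⇒ T₂ = 257×(4.61)^0.286 = 398 K; V₂ = 15.1 L.

398 K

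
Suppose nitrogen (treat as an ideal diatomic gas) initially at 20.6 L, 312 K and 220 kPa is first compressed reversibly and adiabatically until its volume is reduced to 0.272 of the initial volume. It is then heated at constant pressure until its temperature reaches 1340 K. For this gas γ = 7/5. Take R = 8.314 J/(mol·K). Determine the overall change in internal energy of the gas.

37300 J

n = P₁V₁/(RT₁) = 220×20.6/(8.314×312) = 1.75 mol.
Step 1 — Adiabatic: TV^(γ−1) = const ⇒ T₂ = 312×(3.68)^0.400 = 525 K; PV^γ = const ⇒ P₂ = 1360 kPa.
ΔU = nCvΔT = 1.75×20.8×(525−312) = 7740 J.
Q = 0 for an adiabatic process, so W = −ΔU = -7740 J.
State after step 1: P = 1360 kPa, V = 5.60 L, T = 525 K.
Step 2 — Isobaric: P stays 1360 kPa; V/T = const ⇒ T₂ = 1340 K, V₂ = 14.3 L.
W = PΔV = 1360×(14.3−5.60) kPa·L = 11800 J.
ΔU = nCvΔT = 1.75×20.8×(1340−525) = 29600 J.
Q = ΔU + W = nCpΔT = 41400 J.
Net over both steps: W = 4090 J, Q = 41400 J, ΔU = 37300 J.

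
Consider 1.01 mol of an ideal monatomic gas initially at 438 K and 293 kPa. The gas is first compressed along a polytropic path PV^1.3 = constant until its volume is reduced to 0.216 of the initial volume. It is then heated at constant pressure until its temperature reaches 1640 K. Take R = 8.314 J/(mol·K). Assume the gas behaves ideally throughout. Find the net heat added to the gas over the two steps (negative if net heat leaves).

15900 J

V₁ = nRT₁/P₁ = 1.01×8.314×438/293 = 12.6 L.
Step 1 — Polytropic n=1.3: T₂ = T₁(V₁/V₂)^(n−1) = 438×(4.63)^0.30 = 694 K; P₂ = P₁(V₁/V₂)^n = 2150 kPa.
W = (P₁V₁−P₂V₂)/(n−1) = (293×12.6−2150×2.71)/0.30 = -7160 J.
ΔU = nCvΔT = 1.01×12.5×(694−438) = 3220 J.
Q = ΔU + W = -3940 J.
State after step 1: P = 2150 kPa, V = 2.71 L, T = 694 K.
Step 2 — Isobaric: P stays 2150 kPa; V/T = const ⇒ T₂ = 1640 K, V₂ = 6.41 L.
W = PΔV = 2150×(6.41−2.71) kPa·L = 7950 J.
ΔU = nCvΔT = 1.01×12.5×(1640−694) = 11900 J.
Q = ΔU + W = nCpΔT = 19900 J.
Net over both steps: W = 791 J, Q = 15900 J, ΔU = 15100 J.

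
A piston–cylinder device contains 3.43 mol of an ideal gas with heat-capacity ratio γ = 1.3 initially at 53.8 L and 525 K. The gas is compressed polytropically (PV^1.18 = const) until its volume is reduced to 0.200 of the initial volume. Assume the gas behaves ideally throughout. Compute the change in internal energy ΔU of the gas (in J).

P₁ = nRT₁/V₁ = 3.43×8.314×525/53.8 = 278 kPa.
Polytropic n=1.18: T₂ = T₁(V₁/V₂)^(n−1) = 525×(5.00)^0.18 = 701 K; P₂ = P₁(V₁/V₂)^n = 1860 kPa.
For an ideal gas ΔU = nCvΔT with Cv = R/(γ−1) = 27.7 J/(mol·K).
ΔU = 3.43×27.7×(701−525) = 16800 J.

16800 J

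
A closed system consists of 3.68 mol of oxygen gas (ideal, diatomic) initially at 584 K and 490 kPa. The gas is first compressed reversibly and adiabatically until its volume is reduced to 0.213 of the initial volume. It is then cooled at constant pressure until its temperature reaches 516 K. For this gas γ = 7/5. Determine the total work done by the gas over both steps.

-55600 J

V₁ = nRT₁/P₁ = 3.68×8.314×584/490 = 36.5 L.
Step 1 — Adiabatic: TV^(γ−1) = const ⇒ T₂ = 584×(4.69)^0.400 = 1080 K; PV^γ = const ⇒ P₂ = 4270 kPa.
ΔU = nCvΔT = 3.68×20.8×(1080−584) = 38300 J.
Q = 0 for an adiabatic process, so W = −ΔU = -38300 J.
State after step 1: P = 4270 kPa, V = 7.77 L, T = 1080 K.
Step 2 — Isobaric: P stays 4270 kPa; V/T = const ⇒ T₂ = 516 K, V₂ = 3.70 L.
W = PΔV = 4270×(3.70−7.77) kPa·L = -17400 J.
ΔU = nCvΔT = 3.68×20.8×(516−1080) = -43500 J.
Q = ΔU + W = nCpΔT = -60800 J.
Net over both steps: W = -55600 J, Q = -60800 J, ΔU = -5200 J.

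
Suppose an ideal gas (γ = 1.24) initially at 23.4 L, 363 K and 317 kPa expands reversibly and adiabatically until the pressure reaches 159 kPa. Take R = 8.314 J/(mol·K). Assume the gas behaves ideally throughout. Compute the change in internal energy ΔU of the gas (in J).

n = P₁V₁/(RT₁) = 317×23.4/(8.314×363) = 2.46 mol.
Adiabatic: T₂/T₁ = (P₂/P₁)^((γ−1)/γ) ⇒ T₂ = 363×(0.502)^0.194 = 318 K; V₂ = 40.8 L.
For an ideal gas ΔU = nCvΔT with Cv = R/(γ−1) = 34.6 J/(mol·K).
ΔU = 2.46×34.6×(318−363) = -3860 J.

-3860 J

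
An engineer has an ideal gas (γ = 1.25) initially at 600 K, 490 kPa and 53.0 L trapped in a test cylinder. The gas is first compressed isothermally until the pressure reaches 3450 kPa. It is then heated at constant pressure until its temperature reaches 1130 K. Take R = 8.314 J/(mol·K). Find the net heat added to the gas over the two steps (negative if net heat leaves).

64000 J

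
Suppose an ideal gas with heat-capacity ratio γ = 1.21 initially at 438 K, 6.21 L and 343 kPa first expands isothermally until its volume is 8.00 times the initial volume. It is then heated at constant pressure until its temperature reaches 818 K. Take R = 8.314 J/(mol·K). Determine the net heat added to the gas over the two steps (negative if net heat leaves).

15100 J

n = P₁V₁/(RT₁) = 343×6.21/(8.314×438) = 0.585 mol.
Step 1 — Isothermal: T stays 438 K; PV = const ⇒ V₂ = 49.7 L, P₂ = 42.9 kPa.
ΔU = 0 (ideal gas, T constant).
W = nRT ln(V₂/V₁) = 0.585×8.314×438×ln(8.00) = 4430 J.
Q = ΔU + W = 4430 J.
State after step 1: P = 42.9 kPa, V = 49.7 L, T = 438 K.
Step 2 — Isobaric: P stays 42.9 kPa; V/T = const ⇒ T₂ = 818 K, V₂ = 92.8 L.
W = PΔV = 42.9×(92.8−49.7) kPa·L = 1850 J.
ΔU = nCvΔT = 0.585×39.6×(818−438) = 8800 J.
Q = ΔU + W = nCpΔT = 10600 J.
Net over both steps: W = 6280 J, Q = 15100 J, ΔU = 8800 J.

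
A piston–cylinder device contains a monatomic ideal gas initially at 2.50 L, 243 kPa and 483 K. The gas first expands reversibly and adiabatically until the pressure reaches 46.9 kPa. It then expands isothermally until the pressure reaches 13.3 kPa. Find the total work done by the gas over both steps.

n = P₁V₁/(RT₁) = 243×2.50/(8.314×483) = 0.151 mol.
Step 1 — Adiabatic: T₂/T₁ = (P₂/P₁)^((γ−1)/γ) ⇒ T₂ = 483×(0.193)^0.400 = 250 K; V₂ = 6.71 L.
ΔU = nCvΔT = 0.151×12.5×(250−483) = -439 J.
Q = 0 for an adiabatic process, so W = −ΔU = 439 J.
State after step 1: P = 46.9 kPa, V = 6.71 L, T = 250 K.
Step 2 — Isothermal: T stays 250 K; PV = const ⇒ V₂ = 23.7 L, P₂ = 13.3 kPa.
ΔU = 0 (ideal gas, T constant).
W = nRT ln(V₂/V₁) = 0.151×8.314×250×ln(3.53) = 396 J.
Q = ΔU + W = 396 J.
Net over both steps: W = 836 J, Q = 396 J, ΔU = -439 J.

836 J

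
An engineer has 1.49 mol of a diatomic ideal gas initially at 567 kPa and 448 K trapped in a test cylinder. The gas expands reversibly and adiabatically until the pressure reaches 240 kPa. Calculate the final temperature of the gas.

350 K

V₁ = nRT₁/P₁ = 1.49×8.314×448/567 = 9.79 L.
Adiabatic: T₂/T₁ = (P₂/P₁)^((γ−1)/γ) ⇒ T₂ = 448×(0.423)^0.286 = 350 K; V₂ = 18.1 L.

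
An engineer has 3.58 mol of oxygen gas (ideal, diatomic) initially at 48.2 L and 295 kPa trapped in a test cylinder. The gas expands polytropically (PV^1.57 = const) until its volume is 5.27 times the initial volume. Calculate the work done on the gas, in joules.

T₁ = P₁V₁/(nR) = 295×48.2/(3.58×8.314) = 478 K.
Polytropic n=1.57: T₂ = T₁(V₁/V₂)^(n−1) = 478×(0.190)^0.57 = 185 K; P₂ = P₁(V₁/V₂)^n = 21.7 kPa.
W = (P₁V₁−P₂V₂)/(n−1) = (295×48.2−21.7×254)/0.57 = 15300 J.
Work done on the gas = −W_by = -15300 J.

-15300 J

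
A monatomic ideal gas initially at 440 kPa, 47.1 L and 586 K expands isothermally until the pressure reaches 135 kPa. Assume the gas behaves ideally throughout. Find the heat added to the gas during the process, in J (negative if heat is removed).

n = P₁V₁/(RT₁) = 440×47.1/(8.314×586) = 4.25 mol.
Isothermal: T stays 586 K; PV = const ⇒ V₂ = 154 L, P₂ = 135 kPa.
ΔU = 0 (ideal gas, T constant).
W = nRT ln(V₂/V₁) = 4.25×8.314×586×ln(3.26) = 24500 J.
Q = ΔU + W = 24500 J.

24500 J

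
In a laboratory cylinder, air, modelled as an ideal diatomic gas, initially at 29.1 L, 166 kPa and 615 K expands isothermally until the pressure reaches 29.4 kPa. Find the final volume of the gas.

Isothermal: T stays 615 K; PV = const ⇒ V₂ = 164 L, P₂ = 29.4 kPa.

164 L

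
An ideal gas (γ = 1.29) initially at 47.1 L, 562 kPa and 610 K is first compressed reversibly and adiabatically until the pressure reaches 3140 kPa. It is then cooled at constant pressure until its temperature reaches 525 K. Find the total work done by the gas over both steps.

-59300 J

n = P₁V₁/(RT₁) = 562×47.1/(8.314×610) = 5.22 mol.
Step 1 — Adiabatic: T₂/T₁ = (P₂/P₁)^((γ−1)/γ) ⇒ T₂ = 610×(5.59)^0.225 = 898 K; V₂ = 12.4 L.
ΔU = nCvΔT = 5.22×28.7×(898−610) = 43100 J.
Q = 0 for an adiabatic process, so W = −ΔU = -43100 J.
State after step 1: P = 3140 kPa, V = 12.4 L, T = 898 K.
Step 2 — Isobaric: P stays 3140 kPa; V/T = const ⇒ T₂ = 525 K, V₂ = 7.26 L.
W = PΔV = 3140×(7.26−12.4) kPa·L = -16200 J.
ΔU = nCvΔT = 5.22×28.7×(525−898) = -55800 J.
Q = ΔU + W = nCpΔT = -72000 J.
Net over both steps: W = -59300 J, Q = -72000 J, ΔU = -12700 J.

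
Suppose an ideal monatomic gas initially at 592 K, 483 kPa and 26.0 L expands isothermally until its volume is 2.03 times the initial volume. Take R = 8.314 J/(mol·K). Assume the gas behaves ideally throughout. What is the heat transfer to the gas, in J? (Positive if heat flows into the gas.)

8890 J

n = P₁V₁/(RT₁) = 483×26.0/(8.314×592) = 2.55 mol.
Isothermal: T stays 592 K; PV = const ⇒ V₂ = 52.8 L, P₂ = 238 kPa.
ΔU = 0 (ideal gas, T constant).
W = nRT ln(V₂/V₁) = 2.55×8.314×592×ln(2.03) = 8890 J.
Q = ΔU + W = 8890 J.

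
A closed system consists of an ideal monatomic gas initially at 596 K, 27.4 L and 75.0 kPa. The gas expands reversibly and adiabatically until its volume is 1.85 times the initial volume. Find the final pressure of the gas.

26.9 kPa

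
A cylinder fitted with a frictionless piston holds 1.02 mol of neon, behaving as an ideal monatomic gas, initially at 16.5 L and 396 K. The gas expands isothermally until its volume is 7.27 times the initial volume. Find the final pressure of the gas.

P₁ = nRT₁/V₁ = 1.02×8.314×396/16.5 = 204 kPa.
Isothermal: T stays 396 K; PV = const ⇒ V₂ = 120 L, P₂ = 28.0 kPa.

28.0 kPa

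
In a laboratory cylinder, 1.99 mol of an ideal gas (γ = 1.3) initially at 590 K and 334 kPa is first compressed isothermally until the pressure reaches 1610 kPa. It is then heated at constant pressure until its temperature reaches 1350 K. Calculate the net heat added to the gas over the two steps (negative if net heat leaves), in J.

39100 J

V₁ = nRT₁/P₁ = 1.99×8.314×590/334 = 29.2 L.
Step 1 — Isothermal: T stays 590 K; PV = const ⇒ V₂ = 6.06 L, P₂ = 1610 kPa.
ΔU = 0 (ideal gas, T constant).
W = nRT ln(V₂/V₁) = 1.99×8.314×590×ln(0.207) = -15400 J.
Q = ΔU + W = -15400 J.
State after step 1: P = 1610 kPa, V = 6.06 L, T = 590 K.
Step 2 — Isobaric: P stays 1610 kPa; V/T = const ⇒ T₂ = 1350 K, V₂ = 13.9 L.
W = PΔV = 1610×(13.9−6.06) kPa·L = 12600 J.
ΔU = nCvΔT = 1.99×27.7×(1350−590) = 41900 J.
Q = ΔU + W = nCpΔT = 54500 J.
Net over both steps: W = -2780 J, Q = 39100 J, ΔU = 41900 J.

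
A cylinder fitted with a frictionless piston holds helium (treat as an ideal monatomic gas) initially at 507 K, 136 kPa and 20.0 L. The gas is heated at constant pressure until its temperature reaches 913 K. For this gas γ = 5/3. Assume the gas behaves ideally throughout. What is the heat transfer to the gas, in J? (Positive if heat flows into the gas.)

n = P₁V₁/(RT₁) = 136×20.0/(8.314×507) = 0.645 mol.
Isobaric: P stays 136 kPa; V/T = const ⇒ T₂ = 913 K, V₂ = 36.0 L.
W = PΔV = 136×(36.0−20.0) kPa·L = 2180 J.
ΔU = nCvΔT = 0.645×12.5×(913−507) = 3270 J.
Q = ΔU + W = nCpΔT = 5450 J.

5450 J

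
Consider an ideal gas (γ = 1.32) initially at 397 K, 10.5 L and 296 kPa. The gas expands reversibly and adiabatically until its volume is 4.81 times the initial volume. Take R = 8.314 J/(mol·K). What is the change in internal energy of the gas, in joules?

-3840 J

n = P₁V₁/(RT₁) = 296×10.5/(8.314×397) = 0.942 mol.
Adiabatic: TV^(γ−1) = const ⇒ T₂ = 397×(0.208)^0.320 = 240 K; PV^γ = const ⇒ P₂ = 37.2 kPa.
For an ideal gas ΔU = nCvΔT with Cv = R/(γ−1) = 26.0 J/(mol·K).
ΔU = 0.942×26.0×(240−397) = -3840 J.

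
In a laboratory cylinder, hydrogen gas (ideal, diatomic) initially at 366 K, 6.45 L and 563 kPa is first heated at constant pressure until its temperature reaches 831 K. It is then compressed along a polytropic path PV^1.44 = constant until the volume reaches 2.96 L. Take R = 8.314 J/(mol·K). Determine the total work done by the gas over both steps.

-14500 J

n = P₁V₁/(RT₁) = 563×6.45/(8.314×366) = 1.19 mol.
Step 1 — Isobaric: P stays 563 kPa; V/T = const ⇒ T₂ = 831 K, V₂ = 14.6 L.
W = PΔV = 563×(14.6−6.45) kPa·L = 4610 J.
ΔU = nCvΔT = 1.19×20.8×(831−366) = 11500 J.
Q = ΔU + W = nCpΔT = 16100 J.
State after step 1: P = 563 kPa, V = 14.6 L, T = 831 K.
Step 2 — Polytropic n=1.44: T₂ = T₁(V₁/V₂)^(n−1) = 831×(4.95)^0.44 = 1680 K; P₂ = P₁(V₁/V₂)^n = 5630 kPa.
W = (P₁V₁−P₂V₂)/(n−1) = (563×14.6−5630×2.96)/0.44 = -19100 J.
ΔU = nCvΔT = 1.19×20.8×(1680−831) = 21000 J.
Q = ΔU + W = 1910 J.
Net over both steps: W = -14500 J, Q = 18100 J, ΔU = 32600 J.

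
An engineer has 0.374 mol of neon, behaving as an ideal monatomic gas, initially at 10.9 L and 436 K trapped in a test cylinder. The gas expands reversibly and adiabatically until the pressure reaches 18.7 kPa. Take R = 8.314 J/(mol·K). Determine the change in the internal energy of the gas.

-1080 J

P₁ = nRT₁/V₁ = 0.374×8.314×436/10.9 = 124 kPa.
Adiabatic: T₂/T₁ = (P₂/P₁)^((γ−1)/γ) ⇒ T₂ = 436×(0.150)^0.400 = 204 K; V₂ = 34.0 L.
For an ideal gas ΔU = nCvΔT with Cv = (3/2)R = 12.5 J/(mol·K).
ΔU = 0.374×12.5×(204−436) = -1080 J.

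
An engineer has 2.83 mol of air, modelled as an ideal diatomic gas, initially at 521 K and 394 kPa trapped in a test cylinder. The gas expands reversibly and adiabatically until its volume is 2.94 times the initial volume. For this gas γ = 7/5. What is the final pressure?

V₁ = nRT₁/P₁ = 2.83×8.314×521/394 = 31.1 L.
Adiabatic: TV^(γ−1) = const ⇒ T₂ = 521×(0.340)^0.400 = 338 K; PV^γ = const ⇒ P₂ = 87.1 kPa.

87.1 kPa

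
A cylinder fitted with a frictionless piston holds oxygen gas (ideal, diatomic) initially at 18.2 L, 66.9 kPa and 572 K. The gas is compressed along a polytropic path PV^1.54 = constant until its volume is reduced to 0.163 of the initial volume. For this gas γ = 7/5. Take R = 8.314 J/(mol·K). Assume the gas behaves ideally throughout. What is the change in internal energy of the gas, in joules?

n = P₁V₁/(RT₁) = 66.9×18.2/(8.314×572) = 0.256 mol.
Polytropic n=1.54: T₂ = T₁(V₁/V₂)^(n−1) = 572×(6.13)^0.54 = 1520 K; P₂ = P₁(V₁/V₂)^n = 1090 kPa.
For an ideal gas ΔU = nCvΔT with Cv = (5/2)R = 20.8 J/(mol·K).
ΔU = 0.256×20.8×(1520−572) = 5060 J.

5060 J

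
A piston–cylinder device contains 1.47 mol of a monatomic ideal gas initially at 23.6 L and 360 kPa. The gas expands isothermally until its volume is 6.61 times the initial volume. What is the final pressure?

54.5 kPa

T₁ = P₁V₁/(nR) = 360×23.6/(1.47×8.314) = 695 K.
Isothermal: T stays 695 K; PV = const ⇒ V₂ = 156 L, P₂ = 54.5 kPa.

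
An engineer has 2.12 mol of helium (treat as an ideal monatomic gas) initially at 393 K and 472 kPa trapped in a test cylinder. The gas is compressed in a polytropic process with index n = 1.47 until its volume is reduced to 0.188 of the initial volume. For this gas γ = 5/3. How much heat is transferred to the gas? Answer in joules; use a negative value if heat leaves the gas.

V₁ = nRT₁/P₁ = 2.12×8.314×393/472 = 14.7 L.
Polytropic n=1.47: T₂ = T₁(V₁/V₂)^(n−1) = 393×(5.32)^0.47 = 862 K; P₂ = P₁(V₁/V₂)^n = 5510 kPa.
W = (P₁V₁−P₂V₂)/(n−1) = (472×14.7−5510×2.76)/0.47 = -17600 J.
ΔU = nCvΔT = 2.12×12.5×(862−393) = 12400 J.
Q = ΔU + W = -5190 J.

-5190 J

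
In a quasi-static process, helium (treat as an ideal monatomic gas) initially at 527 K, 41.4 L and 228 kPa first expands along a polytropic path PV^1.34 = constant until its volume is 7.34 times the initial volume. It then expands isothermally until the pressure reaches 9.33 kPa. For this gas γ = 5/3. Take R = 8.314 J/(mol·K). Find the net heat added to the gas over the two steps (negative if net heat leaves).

n = P₁V₁/(RT₁) = 228×41.4/(8.314×527) = 2.15 mol.
Step 1 — Polytropic n=1.34: T₂ = T₁(V₁/V₂)^(n−1) = 527×(0.136)^0.34 = 268 K; P₂ = P₁(V₁/V₂)^n = 15.8 kPa.
W = (P₁V₁−P₂V₂)/(n−1) = (228×41.4−15.8×304)/0.34 = 13700 J.
ΔU = nCvΔT = 2.15×12.5×(268−527) = -6970 J.
Q = ΔU + W = 6700 J.
State after step 1: P = 15.8 kPa, V = 304 L, T = 268 K.
Step 2 — Isothermal: T stays 268 K; PV = const ⇒ V₂ = 514 L, P₂ = 9.33 kPa.
ΔU = 0 (ideal gas, T constant).
W = nRT ln(V₂/V₁) = 2.15×8.314×268×ln(1.69) = 2520 J.
Q = ΔU + W = 2520 J.
Net over both steps: W = 16200 J, Q = 9210 J, ΔU = -6970 J.

9210 J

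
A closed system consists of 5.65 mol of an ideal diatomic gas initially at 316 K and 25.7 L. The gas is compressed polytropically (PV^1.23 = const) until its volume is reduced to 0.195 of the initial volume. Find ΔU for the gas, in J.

P₁ = nRT₁/V₁ = 5.65×8.314×316/25.7 = 578 kPa.
Polytropic n=1.23: T₂ = T₁(V₁/V₂)^(n−1) = 316×(5.13)^0.23 = 460 K; P₂ = P₁(V₁/V₂)^n = 4310 kPa.
For an ideal gas ΔU = nCvΔT with Cv = (5/2)R = 20.8 J/(mol·K).
ΔU = 5.65×20.8×(460−316) = 16900 J.

16900 J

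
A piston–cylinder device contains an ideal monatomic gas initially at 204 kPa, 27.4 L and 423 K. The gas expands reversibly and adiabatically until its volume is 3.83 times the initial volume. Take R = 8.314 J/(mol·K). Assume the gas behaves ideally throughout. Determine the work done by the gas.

n = P₁V₁/(RT₁) = 204×27.4/(8.314×423) = 1.59 mol.
Adiabatic: TV^(γ−1) = const ⇒ T₂ = 423×(0.261)^0.667 = 173 K; PV^γ = const ⇒ P₂ = 21.8 kPa.
ΔU = nCvΔT = 1.59×12.5×(173−423) = -4960 J.
Q = 0 for an adiabatic process, so W = −ΔU = 4960 J.

4960 J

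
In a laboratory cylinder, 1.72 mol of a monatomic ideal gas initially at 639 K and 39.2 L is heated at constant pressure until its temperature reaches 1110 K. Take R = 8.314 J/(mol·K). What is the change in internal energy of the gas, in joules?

10100 J

P₁ = nRT₁/V₁ = 1.72×8.314×639/39.2 = 233 kPa.
Isobaric: P stays 233 kPa; V/T = const ⇒ T₂ = 1110 K, V₂ = 68.1 L.
For an ideal gas ΔU = nCvΔT with Cv = (3/2)R = 12.5 J/(mol·K).
ΔU = 1.72×12.5×(1110−639) = 10100 J.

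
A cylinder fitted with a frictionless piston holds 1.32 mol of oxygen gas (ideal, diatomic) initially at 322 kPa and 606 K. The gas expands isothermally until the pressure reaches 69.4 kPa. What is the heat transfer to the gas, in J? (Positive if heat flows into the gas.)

V₁ = nRT₁/P₁ = 1.32×8.314×606/322 = 20.7 L.
Isothermal: T stays 606 K; PV = const ⇒ V₂ = 95.8 L, P₂ = 69.4 kPa.
ΔU = 0 (ideal gas, T constant).
W = nRT ln(V₂/V₁) = 1.32×8.314×606×ln(4.64) = 10200 J.
Q = ΔU + W = 10200 J.

10200 J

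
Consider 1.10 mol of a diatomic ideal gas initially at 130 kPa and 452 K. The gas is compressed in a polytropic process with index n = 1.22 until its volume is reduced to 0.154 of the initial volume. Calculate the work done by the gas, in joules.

V₁ = nRT₁/P₁ = 1.10×8.314×452/130 = 31.8 L.
Polytropic n=1.22: T₂ = T₁(V₁/V₂)^(n−1) = 452×(6.49)^0.22 = 682 K; P₂ = P₁(V₁/V₂)^n = 1270 kPa.
W = (P₁V₁−P₂V₂)/(n−1) = (130×31.8−1270×4.90)/0.22 = -9570 J.

-9570 J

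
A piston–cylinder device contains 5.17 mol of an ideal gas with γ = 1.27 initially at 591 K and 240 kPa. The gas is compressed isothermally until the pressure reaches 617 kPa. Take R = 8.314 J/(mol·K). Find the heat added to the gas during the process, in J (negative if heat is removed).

V₁ = nRT₁/P₁ = 5.17×8.314×591/240 = 106 L.
Isothermal: T stays 591 K; PV = const ⇒ V₂ = 41.2 L, P₂ = 617 kPa.
ΔU = 0 (ideal gas, T constant).
W = nRT ln(V₂/V₁) = 5.17×8.314×591×ln(0.389) = -24000 J.
Q = ΔU + W = -24000 J.

-24000 J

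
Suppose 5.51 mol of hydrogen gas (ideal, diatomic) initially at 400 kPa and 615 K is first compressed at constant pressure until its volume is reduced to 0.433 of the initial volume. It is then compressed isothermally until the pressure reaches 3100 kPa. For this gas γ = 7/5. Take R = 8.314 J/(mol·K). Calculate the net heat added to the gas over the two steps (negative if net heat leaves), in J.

-80900 J

V₁ = nRT₁/P₁ = 5.51×8.314×615/400 = 70.4 L.
Step 1 — Isobaric: P stays 400 kPa; V/T = const ⇒ T₂ = 266 K, V₂ = 30.5 L.
W = PΔV = 400×(30.5−70.4) kPa·L = -16000 J.
ΔU = nCvΔT = 5.51×20.8×(266−615) = -39900 J.
Q = ΔU + W = nCpΔT = -55900 J.
State after step 1: P = 400 kPa, V = 30.5 L, T = 266 K.
Step 2 — Isothermal: T stays 266 K; PV = const ⇒ V₂ = 3.94 L, P₂ = 3100 kPa.
ΔU = 0 (ideal gas, T constant).
W = nRT ln(V₂/V₁) = 5.51×8.314×266×ln(0.129) = -25000 J.
Q = ΔU + W = -25000 J.
Net over both steps: W = -41000 J, Q = -80900 J, ΔU = -39900 J.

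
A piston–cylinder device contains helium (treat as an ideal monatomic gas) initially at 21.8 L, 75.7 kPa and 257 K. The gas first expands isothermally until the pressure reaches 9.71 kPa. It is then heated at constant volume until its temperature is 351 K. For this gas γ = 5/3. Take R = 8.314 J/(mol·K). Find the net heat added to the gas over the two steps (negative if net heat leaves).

n = P₁V₁/(RT₁) = 75.7×21.8/(8.314×257) = 0.772 mol.
Step 1 — Isothermal: T stays 257 K; PV = const ⇒ V₂ = 170 L, P₂ = 9.71 kPa.
ΔU = 0 (ideal gas, T constant).
W = nRT ln(V₂/V₁) = 0.772×8.314×257×ln(7.80) = 3390 J.
Q = ΔU + W = 3390 J.
State after step 1: P = 9.71 kPa, V = 170 L, T = 257 K.
Step 2 — Isochoric: V stays 170 L; P/T = const ⇒ T₂ = 351 K, P₂ = 13.3 kPa.
W = 0 (no volume change).
ΔU = nCvΔT = 0.772×12.5×(351−257) = 905 J.
Q = ΔU = 905 J.
Net over both steps: W = 3390 J, Q = 4290 J, ΔU = 905 J.

4290 J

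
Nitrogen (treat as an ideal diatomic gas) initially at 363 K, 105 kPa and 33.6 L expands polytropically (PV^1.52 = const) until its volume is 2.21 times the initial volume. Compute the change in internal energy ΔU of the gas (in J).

-2980 J

n = P₁V₁/(RT₁) = 105×33.6/(8.314×363) = 1.17 mol.
Polytropic n=1.52: T₂ = T₁(V₁/V₂)^(n−1) = 363×(0.452)^0.52 = 240 K; P₂ = P₁(V₁/V₂)^n = 31.5 kPa.
For an ideal gas ΔU = nCvΔT with Cv = (5/2)R = 20.8 J/(mol·K).
ΔU = 1.17×20.8×(240−363) = -2980 J.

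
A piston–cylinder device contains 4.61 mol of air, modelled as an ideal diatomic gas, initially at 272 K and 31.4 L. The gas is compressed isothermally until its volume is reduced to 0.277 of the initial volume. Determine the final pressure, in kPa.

1200 kPa

P₁ = nRT₁/V₁ = 4.61×8.314×272/31.4 = 332 kPa.
Isothermal: T stays 272 K; PV = const ⇒ V₂ = 8.70 L, P₂ = 1200 kPa.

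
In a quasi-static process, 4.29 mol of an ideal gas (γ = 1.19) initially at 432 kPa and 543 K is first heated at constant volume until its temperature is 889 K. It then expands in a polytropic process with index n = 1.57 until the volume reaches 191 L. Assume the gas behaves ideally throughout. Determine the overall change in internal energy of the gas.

-28900 J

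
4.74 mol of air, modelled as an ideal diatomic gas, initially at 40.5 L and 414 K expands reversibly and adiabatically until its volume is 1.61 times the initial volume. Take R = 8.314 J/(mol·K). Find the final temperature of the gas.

P₁ = nRT₁/V₁ = 4.74×8.314×414/40.5 = 403 kPa.
Adiabatic: TV^(γ−1) = const ⇒ T₂ = 414×(0.621)^0.400 = 342 K; PV^γ = const ⇒ P₂ = 207 kPa.

342 K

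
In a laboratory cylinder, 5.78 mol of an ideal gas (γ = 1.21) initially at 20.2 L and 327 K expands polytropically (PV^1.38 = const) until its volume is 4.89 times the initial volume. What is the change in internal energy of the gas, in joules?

P₁ = nRT₁/V₁ = 5.78×8.314×327/20.2 = 778 kPa.
Polytropic n=1.38: T₂ = T₁(V₁/V₂)^(n−1) = 327×(0.204)^0.38 = 179 K; P₂ = P₁(V₁/V₂)^n = 87.0 kPa.
For an ideal gas ΔU = nCvΔT with Cv = R/(γ−1) = 39.6 J/(mol·K).
ΔU = 5.78×39.6×(179−327) = -33900 J.

-33900 J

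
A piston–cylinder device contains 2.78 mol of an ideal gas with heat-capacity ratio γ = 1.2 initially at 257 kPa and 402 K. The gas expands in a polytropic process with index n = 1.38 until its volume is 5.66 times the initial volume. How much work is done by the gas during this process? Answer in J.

V₁ = nRT₁/P₁ = 2.78×8.314×402/257 = 36.2 L.
Polytropic n=1.38: T₂ = T₁(V₁/V₂)^(n−1) = 402×(0.177)^0.38 = 208 K; P₂ = P₁(V₁/V₂)^n = 23.5 kPa.
W = (P₁V₁−P₂V₂)/(n−1) = (257×36.2−23.5×205)/0.38 = 11800 J.

11800 J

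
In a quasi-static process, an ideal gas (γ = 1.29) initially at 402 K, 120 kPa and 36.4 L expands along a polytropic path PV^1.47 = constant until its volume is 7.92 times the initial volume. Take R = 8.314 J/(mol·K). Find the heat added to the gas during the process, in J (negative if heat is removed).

n = P₁V₁/(RT₁) = 120×36.4/(8.314×402) = 1.31 mol.
Polytropic n=1.47: T₂ = T₁(V₁/V₂)^(n−1) = 402×(0.126)^0.47 = 152 K; P₂ = P₁(V₁/V₂)^n = 5.73 kPa.
W = (P₁V₁−P₂V₂)/(n−1) = (120×36.4−5.73×288)/0.47 = 5780 J.
ΔU = nCvΔT = 1.31×28.7×(152−402) = -9370 J.
Q = ΔU + W = -3590 J.

-3590 J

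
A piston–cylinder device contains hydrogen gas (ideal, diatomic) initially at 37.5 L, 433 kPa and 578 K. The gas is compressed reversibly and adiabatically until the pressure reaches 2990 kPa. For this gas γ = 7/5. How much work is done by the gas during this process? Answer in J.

-29900 J

n = P₁V₁/(RT₁) = 433×37.5/(8.314×578) = 3.38 mol.
Adiabatic: T₂/T₁ = (P₂/P₁)^((γ−1)/γ) ⇒ T₂ = 578×(6.91)^0.286 = 1000 K; V₂ = 9.43 L.
ΔU = nCvΔT = 3.38×20.8×(1000−578) = 29900 J.
Q = 0 for an adiabatic process, so W = −ΔU = -29900 J.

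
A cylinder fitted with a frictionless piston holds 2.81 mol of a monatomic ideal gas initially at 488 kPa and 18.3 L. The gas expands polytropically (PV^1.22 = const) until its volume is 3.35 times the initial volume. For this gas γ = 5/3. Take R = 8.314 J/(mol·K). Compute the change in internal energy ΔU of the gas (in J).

T₁ = P₁V₁/(nR) = 488×18.3/(2.81×8.314) = 382 K.
Polytropic n=1.22: T₂ = T₁(V₁/V₂)^(n−1) = 382×(0.299)^0.22 = 293 K; P₂ = P₁(V₁/V₂)^n = 112 kPa.
For an ideal gas ΔU = nCvΔT with Cv = (3/2)R = 12.5 J/(mol·K).
ΔU = 2.81×12.5×(293−382) = -3130 J.

-3130 J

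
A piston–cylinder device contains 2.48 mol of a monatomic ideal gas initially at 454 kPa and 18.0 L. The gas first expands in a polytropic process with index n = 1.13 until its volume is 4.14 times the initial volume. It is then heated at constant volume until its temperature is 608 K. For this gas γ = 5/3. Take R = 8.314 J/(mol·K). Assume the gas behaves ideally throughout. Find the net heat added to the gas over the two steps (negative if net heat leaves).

17100 J

T₁ = P₁V₁/(nR) = 454×18.0/(2.48×8.314) = 396 K.
Step 1 — Polytropic n=1.13: T₂ = T₁(V₁/V₂)^(n−1) = 396×(0.242)^0.13 = 330 K; P₂ = P₁(V₁/V₂)^n = 91.2 kPa.
W = (P₁V₁−P₂V₂)/(n−1) = (454×18.0−91.2×74.5)/0.13 = 10600 J.
ΔU = nCvΔT = 2.48×12.5×(330−396) = -2070 J.
Q = ΔU + W = 8530 J.
State after step 1: P = 91.2 kPa, V = 74.5 L, T = 330 K.
Step 2 — Isochoric: V stays 74.5 L; P/T = const ⇒ T₂ = 608 K, P₂ = 168 kPa.
W = 0 (no volume change).
ΔU = nCvΔT = 2.48×12.5×(608−330) = 8610 J.
Q = ΔU = 8610 J.
Net over both steps: W = 10600 J, Q = 17100 J, ΔU = 6550 J.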